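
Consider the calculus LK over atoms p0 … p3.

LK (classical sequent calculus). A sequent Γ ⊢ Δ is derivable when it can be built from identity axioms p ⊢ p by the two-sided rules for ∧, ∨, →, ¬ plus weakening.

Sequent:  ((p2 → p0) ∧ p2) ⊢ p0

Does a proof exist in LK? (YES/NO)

Derivation (root first):
[∧L] ((p2 → p0) ∧ p2) ⊢ p0
  [→L] p2, (p2 → p0) ⊢ p0
    [Ax] p2 ⊢ p2
    [Ax] p0 ⊢ p0

Result: YES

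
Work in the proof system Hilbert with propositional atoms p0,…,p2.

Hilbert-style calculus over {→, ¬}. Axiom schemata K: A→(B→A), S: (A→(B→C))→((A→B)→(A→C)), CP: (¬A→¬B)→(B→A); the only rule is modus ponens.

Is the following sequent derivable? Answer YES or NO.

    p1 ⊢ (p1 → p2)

Truth-table refutation:
  v=000: Γ:[p1=F] Δ:[(p1 → p2)=T] refutes=False
  v=001: Γ:[p1=F] Δ:[(p1 → p2)=T] refutes=False
  v=010: Γ:[p1=T] Δ:[(p1 → p2)=F] refutes=True  ← countermodel

Result: NO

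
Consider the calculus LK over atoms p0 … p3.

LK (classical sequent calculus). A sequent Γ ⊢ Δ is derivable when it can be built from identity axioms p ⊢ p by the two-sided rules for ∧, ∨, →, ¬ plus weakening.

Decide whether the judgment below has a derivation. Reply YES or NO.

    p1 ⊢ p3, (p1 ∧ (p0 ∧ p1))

Enumerate valuations to refute Γ ⊢ Δ:
  v=0000: Γ:[p1=F] Δ:[p3=F, (p1 ∧ (p0 ∧ p1))=F] refutes=False
  v=0001: Γ:[p1=F] Δ:[p3=T, (p1 ∧ (p0 ∧ p1))=F] refutes=False
  v=0010: Γ:[p1=F] Δ:[p3=F, (p1 ∧ (p0 ∧ p1))=F] refutes=False
  v=0011: Γ:[p1=F] Δ:[p3=T, (p1 ∧ (p0 ∧ p1))=F] refutes=False
  v=0100: Γ:[p1=T] Δ:[p3=F, (p1 ∧ (p0 ∧ p1))=F] refutes=True  ← countermodel

Result: NO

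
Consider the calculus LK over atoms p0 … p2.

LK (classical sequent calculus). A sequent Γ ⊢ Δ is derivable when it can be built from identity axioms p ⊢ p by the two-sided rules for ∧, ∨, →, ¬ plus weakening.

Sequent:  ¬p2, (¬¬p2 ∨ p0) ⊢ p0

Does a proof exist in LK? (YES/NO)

Proof tree:
[∨L] ¬p2, (¬¬p2 ∨ p0) ⊢ p0
  [¬L] ¬p2, ¬¬p2 ⊢ 
    [¬L] ¬p2 ⊢ ¬p2
      [¬R]  ⊢ p2, ¬p2
        [Ax] p2 ⊢ p2
  [Ax] p0 ⊢ p0

Result: YES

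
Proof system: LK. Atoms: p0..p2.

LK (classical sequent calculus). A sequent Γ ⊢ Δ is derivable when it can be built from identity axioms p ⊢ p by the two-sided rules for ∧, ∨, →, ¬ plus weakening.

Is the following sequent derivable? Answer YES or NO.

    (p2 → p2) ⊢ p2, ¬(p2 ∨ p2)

Derivation trace:
[¬R] (p2 → p2) ⊢ p2, ¬(p2 ∨ p2)
  [→L] (p2 ∨ p2), (p2 → p2) ⊢ p2
    [∨L] (p2 ∨ p2) ⊢ p2
      [Ax] p2 ⊢ p2
      [Ax] p2 ⊢ p2
    [Ax] p2 ⊢ p2

Result: YES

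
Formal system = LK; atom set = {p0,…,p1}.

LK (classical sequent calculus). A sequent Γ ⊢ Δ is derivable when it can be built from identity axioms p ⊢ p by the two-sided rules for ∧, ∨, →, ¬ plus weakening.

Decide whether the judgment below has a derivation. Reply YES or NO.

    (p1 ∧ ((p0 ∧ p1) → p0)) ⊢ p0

Enumerate valuations to refute Γ ⊢ Δ:
  v=00: Γ:[(p1 ∧ ((p0 ∧ p1) → p0))=F] Δ:[p0=F] refutes=False
  v=01: Γ:[(p1 ∧ ((p0 ∧ p1) → p0))=T] Δ:[p0=F] refutes=True  ← countermodel

Result: NO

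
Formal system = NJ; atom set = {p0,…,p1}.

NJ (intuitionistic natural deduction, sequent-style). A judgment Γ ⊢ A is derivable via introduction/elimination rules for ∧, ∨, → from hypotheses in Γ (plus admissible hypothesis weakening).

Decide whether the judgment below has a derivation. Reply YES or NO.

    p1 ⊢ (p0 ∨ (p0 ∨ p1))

Derivation (root first):
[∨I₂] p1 ⊢ (p0 ∨ (p0 ∨ p1))
  [∨I₂] p1 ⊢ (p0 ∨ p1)
    [Ax] p1 ⊢ p1

Result: YES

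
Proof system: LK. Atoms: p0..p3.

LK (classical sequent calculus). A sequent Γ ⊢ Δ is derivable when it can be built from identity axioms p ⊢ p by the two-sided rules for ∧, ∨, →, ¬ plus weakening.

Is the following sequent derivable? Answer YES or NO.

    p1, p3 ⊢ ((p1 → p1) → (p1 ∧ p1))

Proof tree:
[→R] p1, p3 ⊢ ((p1 → p1) → (p1 ∧ p1))
  [WL] p1, (p1 → p1), p3 ⊢ (p1 ∧ p1)
    [∧R] p1, (p1 → p1) ⊢ (p1 ∧ p1)
      [Ax] p1 ⊢ p1
      [→L] p1, (p1 → p1) ⊢ p1
        [Ax] p1 ⊢ p1
        [Ax] p1 ⊢ p1

Result: YES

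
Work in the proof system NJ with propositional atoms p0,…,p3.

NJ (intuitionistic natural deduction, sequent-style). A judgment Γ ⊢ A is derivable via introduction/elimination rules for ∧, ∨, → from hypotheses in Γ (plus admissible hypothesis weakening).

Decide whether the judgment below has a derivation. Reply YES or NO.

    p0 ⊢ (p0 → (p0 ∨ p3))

Derivation trace:
[→I] p0 ⊢ (p0 → (p0 ∨ p3))
  [∨I₁] p0, p0 ⊢ (p0 ∨ p3)
    [Wk] p0, p0 ⊢ p0
      [Ax] p0 ⊢ p0

Result: YES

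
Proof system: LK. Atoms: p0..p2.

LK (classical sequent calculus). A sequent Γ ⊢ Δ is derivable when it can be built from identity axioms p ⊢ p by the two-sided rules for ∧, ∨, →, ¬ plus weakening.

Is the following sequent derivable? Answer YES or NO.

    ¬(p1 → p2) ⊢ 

Search for a countermodel by truth-table:
  v=000: Γ:[¬(p1 → p2)=F] Δ:[] refutes=False
  v=001: Γ:[¬(p1 → p2)=F] Δ:[] refutes=False
  v=010: Γ:[¬(p1 → p2)=T] Δ:[] refutes=True  ← countermodel

Result: NO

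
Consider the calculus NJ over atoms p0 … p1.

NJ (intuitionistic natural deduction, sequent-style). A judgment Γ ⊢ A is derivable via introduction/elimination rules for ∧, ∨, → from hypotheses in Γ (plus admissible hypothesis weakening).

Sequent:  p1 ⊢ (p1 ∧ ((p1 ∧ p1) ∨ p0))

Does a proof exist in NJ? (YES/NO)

Proof tree:
[∧I] p1 ⊢ (p1 ∧ ((p1 ∧ p1) ∨ p0))
  [Ax] p1 ⊢ p1
  [∨I₁] p1 ⊢ ((p1 ∧ p1) ∨ p0)
    [∧I] p1 ⊢ (p1 ∧ p1)
      [Ax] p1 ⊢ p1
      [Ax] p1 ⊢ p1

Result: YES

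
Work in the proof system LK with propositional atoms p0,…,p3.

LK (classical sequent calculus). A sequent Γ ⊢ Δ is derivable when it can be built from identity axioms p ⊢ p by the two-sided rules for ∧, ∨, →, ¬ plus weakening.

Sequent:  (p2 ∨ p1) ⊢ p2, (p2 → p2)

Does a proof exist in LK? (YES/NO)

Derivation (root first):
[∨L] (p2 ∨ p1) ⊢ p2, (p2 → p2)
  [Ax] p2 ⊢ p2
  [→R] p1 ⊢ (p2 → p2)
    [WL] p2, p1 ⊢ p2
      [Ax] p2 ⊢ p2

Result: YES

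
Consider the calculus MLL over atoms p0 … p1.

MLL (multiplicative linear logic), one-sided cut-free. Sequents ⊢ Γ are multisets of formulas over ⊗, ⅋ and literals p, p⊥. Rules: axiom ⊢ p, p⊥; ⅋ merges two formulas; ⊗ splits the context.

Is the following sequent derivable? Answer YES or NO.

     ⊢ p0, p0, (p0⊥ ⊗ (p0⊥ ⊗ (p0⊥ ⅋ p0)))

Derivation trace:
[⊗]  ⊢ p0, p0, (p0⊥ ⊗ (p0⊥ ⊗ (p0⊥ ⅋ p0)))
  [Ax]  ⊢ p0, p0⊥
  [⊗]  ⊢ p0, (p0⊥ ⊗ (p0⊥ ⅋ p0))
    [Ax]  ⊢ p0, p0⊥
    [⅋]  ⊢ (p0⊥ ⅋ p0)
      [Ax]  ⊢ p0, p0⊥

Result: YES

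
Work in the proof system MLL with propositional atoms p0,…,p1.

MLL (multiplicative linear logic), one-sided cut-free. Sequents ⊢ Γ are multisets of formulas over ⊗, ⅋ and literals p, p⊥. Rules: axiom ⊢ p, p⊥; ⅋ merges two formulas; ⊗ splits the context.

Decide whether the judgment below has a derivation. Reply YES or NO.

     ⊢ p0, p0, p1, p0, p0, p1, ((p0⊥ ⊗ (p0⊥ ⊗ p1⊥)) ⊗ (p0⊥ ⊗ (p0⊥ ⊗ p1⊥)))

Derivation (root first):
[⊗]  ⊢ p0, p0, p1, p0, p0, p1, ((p0⊥ ⊗ (p0⊥ ⊗ p1⊥)) ⊗ (p0⊥ ⊗ (p0⊥ ⊗ p1⊥)))
  [⊗]  ⊢ p0, p0, p1, (p0⊥ ⊗ (p0⊥ ⊗ p1⊥))
    [Ax]  ⊢ p0, p0⊥
    [⊗]  ⊢ p0, p1, (p0⊥ ⊗ p1⊥)
      [Ax]  ⊢ p0, p0⊥
      [Ax]  ⊢ p1, p1⊥
  [⊗]  ⊢ p0, p0, p1, (p0⊥ ⊗ (p0⊥ ⊗ p1⊥))
    [Ax]  ⊢ p0, p0⊥
    [⊗]  ⊢ p0, p1, (p0⊥ ⊗ p1⊥)
      [Ax]  ⊢ p0, p0⊥
      [Ax]  ⊢ p1, p1⊥

Result: YES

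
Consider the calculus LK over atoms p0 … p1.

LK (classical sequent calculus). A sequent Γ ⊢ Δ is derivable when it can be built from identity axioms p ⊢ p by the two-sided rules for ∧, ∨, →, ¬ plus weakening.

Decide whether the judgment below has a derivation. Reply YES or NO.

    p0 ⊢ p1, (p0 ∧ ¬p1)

Derivation (root first):
[∧R] p0 ⊢ p1, (p0 ∧ ¬p1)
  [Ax] p0 ⊢ p0
  [¬R]  ⊢ p1, ¬p1
    [Ax] p1 ⊢ p1

Result: YES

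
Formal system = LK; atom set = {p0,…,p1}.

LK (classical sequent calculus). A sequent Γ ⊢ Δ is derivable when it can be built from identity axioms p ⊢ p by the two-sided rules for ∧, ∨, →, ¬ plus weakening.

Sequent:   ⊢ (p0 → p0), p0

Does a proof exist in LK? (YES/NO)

Proof tree:
[WR]  ⊢ (p0 → p0), p0
  [→R]  ⊢ (p0 → p0)
    [Ax] p0 ⊢ p0

Result: YES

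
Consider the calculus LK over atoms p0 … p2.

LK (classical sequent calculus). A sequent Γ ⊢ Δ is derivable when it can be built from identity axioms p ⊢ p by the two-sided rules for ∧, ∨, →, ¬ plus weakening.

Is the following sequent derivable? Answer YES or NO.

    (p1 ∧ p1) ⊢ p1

Derivation (root first):
[∧L] (p1 ∧ p1) ⊢ p1
  [WL] p1, p1 ⊢ p1
    [Ax] p1 ⊢ p1

Result: YES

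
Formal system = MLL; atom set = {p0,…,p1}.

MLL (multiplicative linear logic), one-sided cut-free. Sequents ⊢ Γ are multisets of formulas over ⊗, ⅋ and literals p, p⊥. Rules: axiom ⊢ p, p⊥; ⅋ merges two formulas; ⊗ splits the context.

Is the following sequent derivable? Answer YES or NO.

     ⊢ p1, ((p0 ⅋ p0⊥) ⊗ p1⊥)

Proof tree:
[⊗]  ⊢ p1, ((p0 ⅋ p0⊥) ⊗ p1⊥)
  [⅋]  ⊢ (p0 ⅋ p0⊥)
    [Ax]  ⊢ p0, p0⊥
  [Ax]  ⊢ p1, p1⊥

Result: YES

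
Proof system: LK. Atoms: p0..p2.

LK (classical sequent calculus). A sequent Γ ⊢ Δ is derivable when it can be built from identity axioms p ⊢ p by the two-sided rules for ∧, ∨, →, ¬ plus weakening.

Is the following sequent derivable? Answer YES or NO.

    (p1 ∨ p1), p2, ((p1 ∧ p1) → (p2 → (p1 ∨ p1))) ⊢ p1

Proof tree:
[→L] (p1 ∨ p1), p2, ((p1 ∧ p1) → (p2 → (p1 ∨ p1))) ⊢ p1
  [∧R] (p1 ∨ p1) ⊢ (p1 ∧ p1)
    [∨L] (p1 ∨ p1) ⊢ p1
      [Ax] p1 ⊢ p1
      [Ax] p1 ⊢ p1
    [∨L] (p1 ∨ p1) ⊢ p1
      [Ax] p1 ⊢ p1
      [Ax] p1 ⊢ p1
  [→L] p2, (p2 → (p1 ∨ p1)) ⊢ p1
    [Ax] p2 ⊢ p2
    [∨L] (p1 ∨ p1) ⊢ p1
      [Ax] p1 ⊢ p1
      [Ax] p1 ⊢ p1

Result: YES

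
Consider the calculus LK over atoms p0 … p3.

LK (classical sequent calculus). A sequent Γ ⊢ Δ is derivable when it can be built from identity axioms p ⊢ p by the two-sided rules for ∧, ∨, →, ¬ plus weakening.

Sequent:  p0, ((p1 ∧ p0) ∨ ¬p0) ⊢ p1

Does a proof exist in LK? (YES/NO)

Derivation trace:
[∨L] p0, ((p1 ∧ p0) ∨ ¬p0) ⊢ p1
  [∧L] (p1 ∧ p0) ⊢ p1
    [WL] p1, p0 ⊢ p1
      [Ax] p1 ⊢ p1
  [¬L] p0, ¬p0 ⊢ 
    [Ax] p0 ⊢ p0

Result: YES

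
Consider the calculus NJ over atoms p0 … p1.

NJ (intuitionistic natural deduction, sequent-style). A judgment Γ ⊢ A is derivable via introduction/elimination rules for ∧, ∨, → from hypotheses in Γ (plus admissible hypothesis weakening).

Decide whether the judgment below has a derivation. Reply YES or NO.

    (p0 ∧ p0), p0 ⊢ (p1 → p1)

Derivation trace:
[→I] (p0 ∧ p0), p0 ⊢ (p1 → p1)
  [Wk] p1, (p0 ∧ p0), p0 ⊢ p1
    [Wk] p1, (p0 ∧ p0) ⊢ p1
      [Ax] p1 ⊢ p1

Result: YES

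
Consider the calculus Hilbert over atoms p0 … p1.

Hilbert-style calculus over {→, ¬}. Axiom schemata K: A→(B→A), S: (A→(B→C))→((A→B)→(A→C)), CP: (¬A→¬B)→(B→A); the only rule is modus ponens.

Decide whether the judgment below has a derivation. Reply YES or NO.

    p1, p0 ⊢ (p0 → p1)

Proof tree:
[MP] p1, p0 ⊢ (p0 → p1)
  [K]  ⊢ (p1 → (p0 → p1))
  [MP] p1, p0 ⊢ p1
    [MP] p1 ⊢ (p0 → p1)
      [K]  ⊢ (p1 → (p0 → p1))
      [Hyp] p1 ⊢ p1
    [Hyp] p0 ⊢ p0

Result: YES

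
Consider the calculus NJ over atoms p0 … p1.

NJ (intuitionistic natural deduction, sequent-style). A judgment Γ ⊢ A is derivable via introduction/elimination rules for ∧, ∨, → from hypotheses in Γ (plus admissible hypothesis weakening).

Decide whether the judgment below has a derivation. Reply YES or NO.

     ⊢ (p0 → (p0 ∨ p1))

Derivation (root first):
[→I]  ⊢ (p0 → (p0 ∨ p1))
  [∨I₁] p0 ⊢ (p0 ∨ p1)
    [Ax] p0 ⊢ p0

Result: YES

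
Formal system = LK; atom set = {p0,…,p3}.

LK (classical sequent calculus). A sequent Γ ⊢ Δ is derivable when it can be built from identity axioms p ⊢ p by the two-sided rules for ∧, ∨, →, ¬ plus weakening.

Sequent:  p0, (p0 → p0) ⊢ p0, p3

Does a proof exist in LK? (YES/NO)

Derivation trace:
[WR] p0, (p0 → p0) ⊢ p0, p3
  [→L] p0, (p0 → p0) ⊢ p0
    [Ax] p0 ⊢ p0
    [Ax] p0 ⊢ p0

Result: YES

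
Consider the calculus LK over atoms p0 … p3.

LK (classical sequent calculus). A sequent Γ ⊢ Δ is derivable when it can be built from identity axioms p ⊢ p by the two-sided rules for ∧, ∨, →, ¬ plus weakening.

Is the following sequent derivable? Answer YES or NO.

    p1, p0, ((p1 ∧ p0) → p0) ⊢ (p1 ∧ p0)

Derivation (root first):
[→L] p1, p0, ((p1 ∧ p0) → p0) ⊢ (p1 ∧ p0)
  [∧R] p1, p0 ⊢ (p1 ∧ p0)
    [Ax] p1 ⊢ p1
    [Ax] p0 ⊢ p0
  [∧R] p1, p0 ⊢ (p1 ∧ p0)
    [Ax] p1 ⊢ p1
    [Ax] p0 ⊢ p0

Result: YES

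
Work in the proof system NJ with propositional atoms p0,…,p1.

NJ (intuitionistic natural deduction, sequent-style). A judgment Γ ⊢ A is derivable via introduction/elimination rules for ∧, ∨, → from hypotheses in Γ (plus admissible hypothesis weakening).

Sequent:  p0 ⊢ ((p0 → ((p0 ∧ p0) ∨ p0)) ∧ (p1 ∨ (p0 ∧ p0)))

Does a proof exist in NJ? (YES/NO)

Derivation (root first):
[∧I] p0 ⊢ ((p0 → ((p0 ∧ p0) ∨ p0)) ∧ (p1 ∨ (p0 ∧ p0)))
  [→I]  ⊢ (p0 → ((p0 ∧ p0) ∨ p0))
    [∨I₁] p0 ⊢ ((p0 ∧ p0) ∨ p0)
      [∧I] p0 ⊢ (p0 ∧ p0)
        [Ax] p0 ⊢ p0
        [Ax] p0 ⊢ p0
  [∨I₂] p0 ⊢ (p1 ∨ (p0 ∧ p0))
    [∧I] p0 ⊢ (p0 ∧ p0)
      [Ax] p0 ⊢ p0
      [Ax] p0 ⊢ p0

Result: YES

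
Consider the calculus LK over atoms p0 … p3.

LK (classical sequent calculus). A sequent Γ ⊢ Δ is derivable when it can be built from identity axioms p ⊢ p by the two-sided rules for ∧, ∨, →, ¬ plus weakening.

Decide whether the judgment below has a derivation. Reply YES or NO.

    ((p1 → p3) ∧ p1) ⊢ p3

Proof tree:
[∧L] ((p1 → p3) ∧ p1) ⊢ p3
  [→L] p1, (p1 → p3) ⊢ p3
    [Ax] p1 ⊢ p1
    [Ax] p3 ⊢ p3

Result: YES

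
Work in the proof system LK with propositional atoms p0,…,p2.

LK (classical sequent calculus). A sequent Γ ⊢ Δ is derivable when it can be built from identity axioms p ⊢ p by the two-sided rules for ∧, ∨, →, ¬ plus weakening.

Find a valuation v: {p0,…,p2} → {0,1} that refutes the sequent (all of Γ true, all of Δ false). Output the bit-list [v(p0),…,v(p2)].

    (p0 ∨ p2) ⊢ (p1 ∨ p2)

Enumerate valuations to refute Γ ⊢ Δ:
  v=000: Γ:[(p0 ∨ p2)=F] Δ:[(p1 ∨ p2)=F] refutes=False
  v=001: Γ:[(p0 ∨ p2)=T] Δ:[(p1 ∨ p2)=T] refutes=False
  v=010: Γ:[(p0 ∨ p2)=F] Δ:[(p1 ∨ p2)=T] refutes=False
  v=011: Γ:[(p0 ∨ p2)=T] Δ:[(p1 ∨ p2)=T] refutes=False
  v=100: Γ:[(p0 ∨ p2)=T] Δ:[(p1 ∨ p2)=F] refutes=True  ← countermodel

Result: [1, 0, 0]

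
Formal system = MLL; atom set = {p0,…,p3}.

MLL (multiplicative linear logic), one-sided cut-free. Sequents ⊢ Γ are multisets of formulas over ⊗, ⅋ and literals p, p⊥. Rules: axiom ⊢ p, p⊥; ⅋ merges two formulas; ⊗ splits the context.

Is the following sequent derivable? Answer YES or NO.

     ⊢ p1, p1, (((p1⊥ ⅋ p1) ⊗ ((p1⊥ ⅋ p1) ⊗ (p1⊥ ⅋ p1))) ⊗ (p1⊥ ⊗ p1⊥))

Proof tree:
[⊗]  ⊢ p1, p1, (((p1⊥ ⅋ p1) ⊗ ((p1⊥ ⅋ p1) ⊗ (p1⊥ ⅋ p1))) ⊗ (p1⊥ ⊗ p1⊥))
  [⊗]  ⊢ ((p1⊥ ⅋ p1) ⊗ ((p1⊥ ⅋ p1) ⊗ (p1⊥ ⅋ p1)))
    [⅋]  ⊢ (p1⊥ ⅋ p1)
      [Ax]  ⊢ p1, p1⊥
    [⊗]  ⊢ ((p1⊥ ⅋ p1) ⊗ (p1⊥ ⅋ p1))
      [⅋]  ⊢ (p1⊥ ⅋ p1)
        [Ax]  ⊢ p1, p1⊥
      [⅋]  ⊢ (p1⊥ ⅋ p1)
        [Ax]  ⊢ p1, p1⊥
  [⊗]  ⊢ p1, p1, (p1⊥ ⊗ p1⊥)
    [Ax]  ⊢ p1, p1⊥
    [Ax]  ⊢ p1, p1⊥

Result: YES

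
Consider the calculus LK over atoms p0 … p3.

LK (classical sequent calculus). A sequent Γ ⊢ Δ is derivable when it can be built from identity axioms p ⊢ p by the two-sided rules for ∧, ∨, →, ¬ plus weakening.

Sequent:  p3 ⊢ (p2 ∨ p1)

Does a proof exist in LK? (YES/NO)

Enumerate valuations to refute Γ ⊢ Δ:
  v=0000: Γ:[p3=F] Δ:[(p2 ∨ p1)=F] refutes=False
  v=0001: Γ:[p3=T] Δ:[(p2 ∨ p1)=F] refutes=True  ← countermodel

Result: NO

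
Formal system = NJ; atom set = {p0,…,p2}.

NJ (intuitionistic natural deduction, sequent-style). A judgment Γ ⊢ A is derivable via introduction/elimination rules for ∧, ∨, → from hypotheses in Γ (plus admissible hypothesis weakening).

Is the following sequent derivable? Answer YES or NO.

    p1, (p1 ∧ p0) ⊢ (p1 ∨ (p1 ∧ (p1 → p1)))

Proof tree:
[∨I₂] p1, (p1 ∧ p0) ⊢ (p1 ∨ (p1 ∧ (p1 → p1)))
  [∧I] p1, (p1 ∧ p0) ⊢ (p1 ∧ (p1 → p1))
    [Wk] p1, (p1 ∧ p0) ⊢ p1
      [Ax] p1 ⊢ p1
    [→I]  ⊢ (p1 → p1)
      [Ax] p1 ⊢ p1

Result: YES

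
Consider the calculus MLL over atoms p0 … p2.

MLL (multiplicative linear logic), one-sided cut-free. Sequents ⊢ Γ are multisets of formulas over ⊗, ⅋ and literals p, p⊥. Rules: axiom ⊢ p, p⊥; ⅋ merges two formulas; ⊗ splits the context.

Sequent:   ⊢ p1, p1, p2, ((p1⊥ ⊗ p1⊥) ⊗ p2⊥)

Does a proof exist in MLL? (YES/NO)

Derivation trace:
[⊗]  ⊢ p1, p1, p2, ((p1⊥ ⊗ p1⊥) ⊗ p2⊥)
  [⊗]  ⊢ p1, p1, (p1⊥ ⊗ p1⊥)
    [Ax]  ⊢ p1, p1⊥
    [Ax]  ⊢ p1, p1⊥
  [Ax]  ⊢ p2, p2⊥

Result: YES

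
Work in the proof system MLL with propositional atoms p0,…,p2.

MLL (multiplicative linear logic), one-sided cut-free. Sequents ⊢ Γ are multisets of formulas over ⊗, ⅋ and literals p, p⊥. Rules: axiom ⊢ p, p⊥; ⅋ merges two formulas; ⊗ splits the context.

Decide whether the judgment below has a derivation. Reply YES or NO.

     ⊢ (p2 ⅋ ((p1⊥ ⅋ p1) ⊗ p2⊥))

Derivation (root first):
[⅋]  ⊢ (p2 ⅋ ((p1⊥ ⅋ p1) ⊗ p2⊥))
  [⊗]  ⊢ p2, ((p1⊥ ⅋ p1) ⊗ p2⊥)
    [⅋]  ⊢ (p1⊥ ⅋ p1)
      [Ax]  ⊢ p1, p1⊥
    [Ax]  ⊢ p2, p2⊥

Result: YES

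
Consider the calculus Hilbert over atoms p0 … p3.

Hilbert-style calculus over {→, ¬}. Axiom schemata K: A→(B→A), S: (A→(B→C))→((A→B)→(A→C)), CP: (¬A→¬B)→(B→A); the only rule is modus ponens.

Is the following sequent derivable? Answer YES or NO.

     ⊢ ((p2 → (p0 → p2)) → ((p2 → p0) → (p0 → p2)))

Truth-table refutation:
  v=0000: Γ:[] Δ:[((p2 → (p0 → p2)) → ((p2 → p0) → (p0 → p2)))=T] refutes=False
  v=0001: Γ:[] Δ:[((p2 → (p0 → p2)) → ((p2 → p0) → (p0 → p2)))=T] refutes=False
  v=0010: Γ:[] Δ:[((p2 → (p0 → p2)) → ((p2 → p0) → (p0 → p2)))=T] refutes=False
  v=0011: Γ:[] Δ:[((p2 → (p0 → p2)) → ((p2 → p0) → (p0 → p2)))=T] refutes=False
  v=0100: Γ:[] Δ:[((p2 → (p0 → p2)) → ((p2 → p0) → (p0 → p2)))=T] refutes=False
  v=0101: Γ:[] Δ:[((p2 → (p0 → p2)) → ((p2 → p0) → (p0 → p2)))=T] refutes=False
  v=0110: Γ:[] Δ:[((p2 → (p0 → p2)) → ((p2 → p0) → (p0 → p2)))=T] refutes=False
  v=0111: Γ:[] Δ:[((p2 → (p0 → p2)) → ((p2 → p0) → (p0 → p2)))=T] refutes=False
  v=1000: Γ:[] Δ:[((p2 → (p0 → p2)) → ((p2 → p0) → (p0 → p2)))=F] refutes=True  ← countermodel

Result: NO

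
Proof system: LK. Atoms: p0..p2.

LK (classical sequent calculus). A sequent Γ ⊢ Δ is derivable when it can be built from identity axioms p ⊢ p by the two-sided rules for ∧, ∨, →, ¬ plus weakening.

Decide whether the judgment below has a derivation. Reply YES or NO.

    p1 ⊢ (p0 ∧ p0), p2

Enumerate valuations to refute Γ ⊢ Δ:
  v=000: Γ:[p1=F] Δ:[(p0 ∧ p0)=F, p2=F] refutes=False
  v=001: Γ:[p1=F] Δ:[(p0 ∧ p0)=F, p2=T] refutes=False
  v=010: Γ:[p1=T] Δ:[(p0 ∧ p0)=F, p2=F] refutes=True  ← countermodel

Result: NO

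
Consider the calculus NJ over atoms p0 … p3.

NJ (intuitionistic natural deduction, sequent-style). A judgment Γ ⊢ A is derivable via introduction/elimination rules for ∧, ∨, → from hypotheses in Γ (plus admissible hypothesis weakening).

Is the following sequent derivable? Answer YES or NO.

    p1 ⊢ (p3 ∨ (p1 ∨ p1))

Derivation (root first):
[∨I₂] p1 ⊢ (p3 ∨ (p1 ∨ p1))
  [∨I₂] p1 ⊢ (p1 ∨ p1)
    [Ax] p1 ⊢ p1

Result: YES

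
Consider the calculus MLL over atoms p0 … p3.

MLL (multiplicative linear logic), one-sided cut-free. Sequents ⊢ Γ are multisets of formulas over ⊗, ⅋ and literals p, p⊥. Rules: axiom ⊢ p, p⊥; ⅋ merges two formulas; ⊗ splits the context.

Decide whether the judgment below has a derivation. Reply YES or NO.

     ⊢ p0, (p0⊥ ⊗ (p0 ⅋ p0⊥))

Proof tree:
[⊗]  ⊢ p0, (p0⊥ ⊗ (p0 ⅋ p0⊥))
  [Ax]  ⊢ p0, p0⊥
  [⅋]  ⊢ (p0 ⅋ p0⊥)
    [Ax]  ⊢ p0, p0⊥

Result: YES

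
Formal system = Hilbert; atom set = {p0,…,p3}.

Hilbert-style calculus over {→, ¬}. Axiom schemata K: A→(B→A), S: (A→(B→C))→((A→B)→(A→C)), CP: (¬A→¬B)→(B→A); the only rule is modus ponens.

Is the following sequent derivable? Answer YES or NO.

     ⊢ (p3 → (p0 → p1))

Truth-table refutation:
  v=0000: Γ:[] Δ:[(p3 → (p0 → p1))=T] refutes=False
  v=0001: Γ:[] Δ:[(p3 → (p0 → p1))=T] refutes=False
  v=0010: Γ:[] Δ:[(p3 → (p0 → p1))=T] refutes=False
  v=0011: Γ:[] Δ:[(p3 → (p0 → p1))=T] refutes=False
  v=0100: Γ:[] Δ:[(p3 → (p0 → p1))=T] refutes=False
  v=0101: Γ:[] Δ:[(p3 → (p0 → p1))=T] refutes=False
  v=0110: Γ:[] Δ:[(p3 → (p0 → p1))=T] refutes=False
  v=0111: Γ:[] Δ:[(p3 → (p0 → p1))=T] refutes=False
  v=1000: Γ:[] Δ:[(p3 → (p0 → p1))=T] refutes=False
  v=1001: Γ:[] Δ:[(p3 → (p0 → p1))=F] refutes=True  ← countermodel

Result: NO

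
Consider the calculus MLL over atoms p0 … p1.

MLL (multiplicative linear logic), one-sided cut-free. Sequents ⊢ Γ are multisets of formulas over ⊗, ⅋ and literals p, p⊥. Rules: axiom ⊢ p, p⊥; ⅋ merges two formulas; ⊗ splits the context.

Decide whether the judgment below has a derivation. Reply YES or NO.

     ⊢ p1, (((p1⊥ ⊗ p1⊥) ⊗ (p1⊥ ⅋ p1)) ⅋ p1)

Derivation (root first):
[⅋]  ⊢ p1, (((p1⊥ ⊗ p1⊥) ⊗ (p1⊥ ⅋ p1)) ⅋ p1)
  [⊗]  ⊢ p1, p1, ((p1⊥ ⊗ p1⊥) ⊗ (p1⊥ ⅋ p1))
    [⊗]  ⊢ p1, p1, (p1⊥ ⊗ p1⊥)
      [Ax]  ⊢ p1, p1⊥
      [Ax]  ⊢ p1, p1⊥
    [⅋]  ⊢ (p1⊥ ⅋ p1)
      [Ax]  ⊢ p1, p1⊥

Result: YES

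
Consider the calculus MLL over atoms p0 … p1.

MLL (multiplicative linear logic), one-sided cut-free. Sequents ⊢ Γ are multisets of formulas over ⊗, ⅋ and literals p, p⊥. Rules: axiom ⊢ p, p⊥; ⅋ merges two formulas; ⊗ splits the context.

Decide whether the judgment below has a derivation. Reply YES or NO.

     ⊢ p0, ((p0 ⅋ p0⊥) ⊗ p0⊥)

Derivation trace:
[⊗]  ⊢ p0, ((p0 ⅋ p0⊥) ⊗ p0⊥)
  [⅋]  ⊢ (p0 ⅋ p0⊥)
    [Ax]  ⊢ p0, p0⊥
  [Ax]  ⊢ p0, p0⊥

Result: YES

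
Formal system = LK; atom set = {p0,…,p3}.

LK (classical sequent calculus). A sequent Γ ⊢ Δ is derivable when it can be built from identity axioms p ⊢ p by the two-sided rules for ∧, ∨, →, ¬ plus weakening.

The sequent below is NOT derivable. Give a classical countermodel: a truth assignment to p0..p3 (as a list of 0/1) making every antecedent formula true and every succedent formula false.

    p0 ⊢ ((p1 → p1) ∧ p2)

Enumerate valuations to refute Γ ⊢ Δ:
  v=0000: Γ:[p0=F] Δ:[((p1 → p1) ∧ p2)=F] refutes=False
  v=0001: Γ:[p0=F] Δ:[((p1 → p1) ∧ p2)=F] refutes=False
  v=0010: Γ:[p0=F] Δ:[((p1 → p1) ∧ p2)=T] refutes=False
  v=0011: Γ:[p0=F] Δ:[((p1 → p1) ∧ p2)=T] refutes=False
  v=0100: Γ:[p0=F] Δ:[((p1 → p1) ∧ p2)=F] refutes=False
  v=0101: Γ:[p0=F] Δ:[((p1 → p1) ∧ p2)=F] refutes=False
  v=0110: Γ:[p0=F] Δ:[((p1 → p1) ∧ p2)=T] refutes=False
  v=0111: Γ:[p0=F] Δ:[((p1 → p1) ∧ p2)=T] refutes=False
  v=1000: Γ:[p0=T] Δ:[((p1 → p1) ∧ p2)=F] refutes=True  ← countermodel

Result: [1, 0, 0, 0]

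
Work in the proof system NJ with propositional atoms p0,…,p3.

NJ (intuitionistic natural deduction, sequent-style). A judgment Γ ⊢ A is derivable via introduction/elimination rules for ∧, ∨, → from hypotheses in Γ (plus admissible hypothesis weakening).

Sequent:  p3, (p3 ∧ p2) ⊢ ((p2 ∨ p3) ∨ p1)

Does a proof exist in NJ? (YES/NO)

Derivation trace:
[∨I₁] p3, (p3 ∧ p2) ⊢ ((p2 ∨ p3) ∨ p1)
  [∨I₂] p3, (p3 ∧ p2) ⊢ (p2 ∨ p3)
    [Wk] p3, (p3 ∧ p2) ⊢ p3
      [Ax] p3 ⊢ p3

Result: YES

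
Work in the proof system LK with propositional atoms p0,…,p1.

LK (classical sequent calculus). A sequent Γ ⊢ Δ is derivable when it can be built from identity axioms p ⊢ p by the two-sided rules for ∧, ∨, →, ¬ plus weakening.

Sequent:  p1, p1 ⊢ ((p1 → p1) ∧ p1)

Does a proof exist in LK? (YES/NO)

Derivation trace:
[WL] p1, p1 ⊢ ((p1 → p1) ∧ p1)
  [∧R] p1 ⊢ ((p1 → p1) ∧ p1)
    [→R]  ⊢ (p1 → p1)
      [Ax] p1 ⊢ p1
    [Ax] p1 ⊢ p1

Result: YES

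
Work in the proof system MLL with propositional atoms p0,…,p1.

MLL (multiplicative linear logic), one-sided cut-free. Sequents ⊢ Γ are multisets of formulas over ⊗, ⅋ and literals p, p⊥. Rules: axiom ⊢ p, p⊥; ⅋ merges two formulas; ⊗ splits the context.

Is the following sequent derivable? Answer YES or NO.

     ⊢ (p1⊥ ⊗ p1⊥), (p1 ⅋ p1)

Derivation trace:
[⅋]  ⊢ (p1⊥ ⊗ p1⊥), (p1 ⅋ p1)
  [⊗]  ⊢ p1, p1, (p1⊥ ⊗ p1⊥)
    [Ax]  ⊢ p1, p1⊥
    [Ax]  ⊢ p1, p1⊥

Result: YES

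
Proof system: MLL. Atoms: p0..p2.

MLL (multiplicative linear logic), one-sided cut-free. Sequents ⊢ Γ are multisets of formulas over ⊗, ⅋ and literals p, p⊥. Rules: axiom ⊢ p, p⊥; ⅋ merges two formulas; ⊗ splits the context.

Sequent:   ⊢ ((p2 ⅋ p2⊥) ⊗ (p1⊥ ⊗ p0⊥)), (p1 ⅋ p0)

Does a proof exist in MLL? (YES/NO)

Proof tree:
[⅋]  ⊢ ((p2 ⅋ p2⊥) ⊗ (p1⊥ ⊗ p0⊥)), (p1 ⅋ p0)
  [⊗]  ⊢ p1, p0, ((p2 ⅋ p2⊥) ⊗ (p1⊥ ⊗ p0⊥))
    [⅋]  ⊢ (p2 ⅋ p2⊥)
      [Ax]  ⊢ p2, p2⊥
    [⊗]  ⊢ p1, p0, (p1⊥ ⊗ p0⊥)
      [Ax]  ⊢ p1, p1⊥
      [Ax]  ⊢ p0, p0⊥

Result: YES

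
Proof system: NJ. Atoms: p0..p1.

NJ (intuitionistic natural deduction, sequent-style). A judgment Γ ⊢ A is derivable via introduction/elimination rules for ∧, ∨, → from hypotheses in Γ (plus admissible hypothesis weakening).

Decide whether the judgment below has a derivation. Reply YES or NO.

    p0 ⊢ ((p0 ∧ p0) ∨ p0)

Derivation trace:
[∨I₁] p0 ⊢ ((p0 ∧ p0) ∨ p0)
  [∧I] p0 ⊢ (p0 ∧ p0)
    [Ax] p0 ⊢ p0
    [Ax] p0 ⊢ p0

Result: YES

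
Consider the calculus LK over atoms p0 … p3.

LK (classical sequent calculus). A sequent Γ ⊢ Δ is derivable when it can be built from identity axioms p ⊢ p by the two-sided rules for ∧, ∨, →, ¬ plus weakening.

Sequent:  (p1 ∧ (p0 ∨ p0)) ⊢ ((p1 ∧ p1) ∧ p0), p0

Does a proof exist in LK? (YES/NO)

Derivation (root first):
[∧L] (p1 ∧ (p0 ∨ p0)) ⊢ ((p1 ∧ p1) ∧ p0), p0
  [∨L] p1, (p0 ∨ p0) ⊢ ((p1 ∧ p1) ∧ p0), p0
    [Ax] p0 ⊢ p0
    [∧R] p1, p0 ⊢ ((p1 ∧ p1) ∧ p0)
      [∧R] p1 ⊢ (p1 ∧ p1)
        [Ax] p1 ⊢ p1
        [Ax] p1 ⊢ p1
      [Ax] p0 ⊢ p0

Result: YES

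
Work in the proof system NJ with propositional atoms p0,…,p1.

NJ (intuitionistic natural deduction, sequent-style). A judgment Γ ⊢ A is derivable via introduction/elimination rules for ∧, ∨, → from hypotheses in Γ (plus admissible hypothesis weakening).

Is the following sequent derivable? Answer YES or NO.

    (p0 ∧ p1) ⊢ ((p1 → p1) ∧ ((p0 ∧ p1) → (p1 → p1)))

Derivation trace:
[∧I] (p0 ∧ p1) ⊢ ((p1 → p1) ∧ ((p0 ∧ p1) → (p1 → p1)))
  [Wk] (p0 ∧ p1) ⊢ (p1 → p1)
    [→I]  ⊢ (p1 → p1)
      [Ax] p1 ⊢ p1
  [→I]  ⊢ ((p0 ∧ p1) → (p1 → p1))
    [Wk] (p0 ∧ p1) ⊢ (p1 → p1)
      [→I]  ⊢ (p1 → p1)
        [Ax] p1 ⊢ p1

Result: YES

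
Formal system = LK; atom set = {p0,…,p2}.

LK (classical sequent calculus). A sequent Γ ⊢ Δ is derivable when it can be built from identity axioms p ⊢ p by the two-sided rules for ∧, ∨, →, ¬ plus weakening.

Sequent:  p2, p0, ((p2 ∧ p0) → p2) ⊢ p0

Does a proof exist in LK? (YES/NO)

Derivation trace:
[→L] p2, p0, ((p2 ∧ p0) → p2) ⊢ p0
  [∧R] p2, p0 ⊢ (p2 ∧ p0)
    [Ax] p2 ⊢ p2
    [Ax] p0 ⊢ p0
  [WL] p0, p2 ⊢ p0
    [Ax] p0 ⊢ p0

Result: YES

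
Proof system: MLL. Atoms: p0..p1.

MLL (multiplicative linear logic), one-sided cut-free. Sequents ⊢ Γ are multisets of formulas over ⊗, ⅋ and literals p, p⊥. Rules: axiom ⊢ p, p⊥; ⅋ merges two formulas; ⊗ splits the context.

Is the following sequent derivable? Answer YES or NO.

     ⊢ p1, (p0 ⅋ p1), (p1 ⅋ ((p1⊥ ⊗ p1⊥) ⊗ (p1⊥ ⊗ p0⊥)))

Derivation (root first):
[⅋]  ⊢ p1, (p0 ⅋ p1), (p1 ⅋ ((p1⊥ ⊗ p1⊥) ⊗ (p1⊥ ⊗ p0⊥)))
  [⅋]  ⊢ p1, p1, ((p1⊥ ⊗ p1⊥) ⊗ (p1⊥ ⊗ p0⊥)), (p0 ⅋ p1)
    [⊗]  ⊢ p1, p1, p1, p0, ((p1⊥ ⊗ p1⊥) ⊗ (p1⊥ ⊗ p0⊥))
      [⊗]  ⊢ p1, p1, (p1⊥ ⊗ p1⊥)
        [Ax]  ⊢ p1, p1⊥
        [Ax]  ⊢ p1, p1⊥
      [⊗]  ⊢ p1, p0, (p1⊥ ⊗ p0⊥)
        [Ax]  ⊢ p1, p1⊥
        [Ax]  ⊢ p0, p0⊥

Result: YES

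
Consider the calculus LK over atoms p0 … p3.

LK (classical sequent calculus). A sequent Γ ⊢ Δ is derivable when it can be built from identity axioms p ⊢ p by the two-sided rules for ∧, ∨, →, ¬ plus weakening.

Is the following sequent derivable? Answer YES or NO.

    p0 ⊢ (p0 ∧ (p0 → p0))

Proof tree:
[∧R] p0 ⊢ (p0 ∧ (p0 → p0))
  [Ax] p0 ⊢ p0
  [→R]  ⊢ (p0 → p0)
    [Ax] p0 ⊢ p0

Result: YES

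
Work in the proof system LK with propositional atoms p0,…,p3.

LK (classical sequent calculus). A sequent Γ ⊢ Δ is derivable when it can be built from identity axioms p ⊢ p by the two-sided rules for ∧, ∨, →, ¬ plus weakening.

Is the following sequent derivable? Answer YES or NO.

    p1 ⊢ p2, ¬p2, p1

Derivation (root first):
[WL] p1 ⊢ p2, ¬p2, p1
  [WR]  ⊢ p2, ¬p2, p1
    [¬R]  ⊢ p2, ¬p2
      [Ax] p2 ⊢ p2

Result: YES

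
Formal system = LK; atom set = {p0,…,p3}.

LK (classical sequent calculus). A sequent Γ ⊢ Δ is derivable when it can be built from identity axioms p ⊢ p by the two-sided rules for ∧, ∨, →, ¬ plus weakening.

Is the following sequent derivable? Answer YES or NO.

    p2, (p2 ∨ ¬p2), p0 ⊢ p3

Enumerate valuations to refute Γ ⊢ Δ:
  v=0000: Γ:[p2=F, (p2 ∨ ¬p2)=T, p0=F] Δ:[p3=F] refutes=False
  v=0001: Γ:[p2=F, (p2 ∨ ¬p2)=T, p0=F] Δ:[p3=T] refutes=False
  v=0010: Γ:[p2=T, (p2 ∨ ¬p2)=T, p0=F] Δ:[p3=F] refutes=False
  v=0011: Γ:[p2=T, (p2 ∨ ¬p2)=T, p0=F] Δ:[p3=T] refutes=False
  v=0100: Γ:[p2=F, (p2 ∨ ¬p2)=T, p0=F] Δ:[p3=F] refutes=False
  v=0101: Γ:[p2=F, (p2 ∨ ¬p2)=T, p0=F] Δ:[p3=T] refutes=False
  v=0110: Γ:[p2=T, (p2 ∨ ¬p2)=T, p0=F] Δ:[p3=F] refutes=False
  v=0111: Γ:[p2=T, (p2 ∨ ¬p2)=T, p0=F] Δ:[p3=T] refutes=False
  v=1000: Γ:[p2=F, (p2 ∨ ¬p2)=T, p0=T] Δ:[p3=F] refutes=False
  v=1001: Γ:[p2=F, (p2 ∨ ¬p2)=T, p0=T] Δ:[p3=T] refutes=False
  v=1010: Γ:[p2=T, (p2 ∨ ¬p2)=T, p0=T] Δ:[p3=F] refutes=True  ← countermodel

Result: NO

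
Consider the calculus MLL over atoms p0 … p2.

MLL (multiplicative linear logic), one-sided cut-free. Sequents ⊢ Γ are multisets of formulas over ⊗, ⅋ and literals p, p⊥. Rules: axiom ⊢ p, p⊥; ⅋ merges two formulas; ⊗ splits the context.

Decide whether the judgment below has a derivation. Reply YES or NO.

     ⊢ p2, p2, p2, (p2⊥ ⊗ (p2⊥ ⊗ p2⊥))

Proof tree:
[⊗]  ⊢ p2, p2, p2, (p2⊥ ⊗ (p2⊥ ⊗ p2⊥))
  [Ax]  ⊢ p2, p2⊥
  [⊗]  ⊢ p2, p2, (p2⊥ ⊗ p2⊥)
    [Ax]  ⊢ p2, p2⊥
    [Ax]  ⊢ p2, p2⊥

Result: YES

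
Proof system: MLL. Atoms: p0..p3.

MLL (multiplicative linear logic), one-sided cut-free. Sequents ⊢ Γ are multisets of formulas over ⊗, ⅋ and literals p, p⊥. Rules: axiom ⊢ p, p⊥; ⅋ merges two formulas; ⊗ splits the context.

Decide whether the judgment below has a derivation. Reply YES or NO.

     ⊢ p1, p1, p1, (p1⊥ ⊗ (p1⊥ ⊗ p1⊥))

Derivation (root first):
[⊗]  ⊢ p1, p1, p1, (p1⊥ ⊗ (p1⊥ ⊗ p1⊥))
  [Ax]  ⊢ p1, p1⊥
  [⊗]  ⊢ p1, p1, (p1⊥ ⊗ p1⊥)
    [Ax]  ⊢ p1, p1⊥
    [Ax]  ⊢ p1, p1⊥

Result: YES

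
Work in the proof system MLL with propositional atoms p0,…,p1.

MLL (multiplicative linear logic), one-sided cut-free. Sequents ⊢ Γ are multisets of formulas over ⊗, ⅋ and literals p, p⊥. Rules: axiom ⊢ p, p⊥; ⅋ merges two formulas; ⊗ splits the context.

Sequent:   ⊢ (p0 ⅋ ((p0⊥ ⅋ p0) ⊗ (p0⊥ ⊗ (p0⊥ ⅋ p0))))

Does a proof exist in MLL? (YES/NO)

Derivation (root first):
[⅋]  ⊢ (p0 ⅋ ((p0⊥ ⅋ p0) ⊗ (p0⊥ ⊗ (p0⊥ ⅋ p0))))
  [⊗]  ⊢ p0, ((p0⊥ ⅋ p0) ⊗ (p0⊥ ⊗ (p0⊥ ⅋ p0)))
    [⅋]  ⊢ (p0⊥ ⅋ p0)
      [Ax]  ⊢ p0, p0⊥
    [⊗]  ⊢ p0, (p0⊥ ⊗ (p0⊥ ⅋ p0))
      [Ax]  ⊢ p0, p0⊥
      [⅋]  ⊢ (p0⊥ ⅋ p0)
        [Ax]  ⊢ p0, p0⊥

Result: YES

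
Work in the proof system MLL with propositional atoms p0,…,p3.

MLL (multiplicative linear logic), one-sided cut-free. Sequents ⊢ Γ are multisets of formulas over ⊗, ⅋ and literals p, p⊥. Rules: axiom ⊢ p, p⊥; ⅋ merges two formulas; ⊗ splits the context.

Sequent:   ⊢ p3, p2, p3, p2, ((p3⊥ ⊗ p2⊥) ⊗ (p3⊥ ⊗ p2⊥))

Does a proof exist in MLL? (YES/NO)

Proof tree:
[⊗]  ⊢ p3, p2, p3, p2, ((p3⊥ ⊗ p2⊥) ⊗ (p3⊥ ⊗ p2⊥))
  [⊗]  ⊢ p3, p2, (p3⊥ ⊗ p2⊥)
    [Ax]  ⊢ p3, p3⊥
    [Ax]  ⊢ p2, p2⊥
  [⊗]  ⊢ p3, p2, (p3⊥ ⊗ p2⊥)
    [Ax]  ⊢ p3, p3⊥
    [Ax]  ⊢ p2, p2⊥

Result: YES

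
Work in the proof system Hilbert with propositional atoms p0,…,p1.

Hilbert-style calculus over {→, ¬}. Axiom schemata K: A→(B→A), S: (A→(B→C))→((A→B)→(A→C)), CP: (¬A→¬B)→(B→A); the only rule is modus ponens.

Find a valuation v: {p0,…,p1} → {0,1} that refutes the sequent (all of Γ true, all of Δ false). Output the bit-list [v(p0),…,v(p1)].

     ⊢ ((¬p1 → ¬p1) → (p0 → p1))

Enumerate valuations to refute Γ ⊢ Δ:
  v=00: Γ:[] Δ:[((¬p1 → ¬p1) → (p0 → p1))=T] refutes=False
  v=01: Γ:[] Δ:[((¬p1 → ¬p1) → (p0 → p1))=T] refutes=False
  v=10: Γ:[] Δ:[((¬p1 → ¬p1) → (p0 → p1))=F] refutes=True  ← countermodel

Result: [1, 0]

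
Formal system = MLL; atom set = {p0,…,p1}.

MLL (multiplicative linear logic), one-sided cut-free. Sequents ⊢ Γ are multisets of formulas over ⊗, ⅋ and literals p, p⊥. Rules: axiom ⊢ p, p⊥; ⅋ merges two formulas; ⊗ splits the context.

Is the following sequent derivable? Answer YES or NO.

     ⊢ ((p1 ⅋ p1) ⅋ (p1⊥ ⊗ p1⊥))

Derivation (root first):
[⅋]  ⊢ ((p1 ⅋ p1) ⅋ (p1⊥ ⊗ p1⊥))
  [⅋]  ⊢ (p1⊥ ⊗ p1⊥), (p1 ⅋ p1)
    [⊗]  ⊢ p1, p1, (p1⊥ ⊗ p1⊥)
      [Ax]  ⊢ p1, p1⊥
      [Ax]  ⊢ p1, p1⊥

Result: YES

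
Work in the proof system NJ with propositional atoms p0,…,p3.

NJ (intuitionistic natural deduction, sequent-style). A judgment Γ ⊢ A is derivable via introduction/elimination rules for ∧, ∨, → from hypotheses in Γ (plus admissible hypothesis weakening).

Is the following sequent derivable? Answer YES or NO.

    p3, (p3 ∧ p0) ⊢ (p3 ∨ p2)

Derivation (root first):
[Wk] p3, (p3 ∧ p0) ⊢ (p3 ∨ p2)
  [∨I₁] p3 ⊢ (p3 ∨ p2)
    [Ax] p3 ⊢ p3

Result: YES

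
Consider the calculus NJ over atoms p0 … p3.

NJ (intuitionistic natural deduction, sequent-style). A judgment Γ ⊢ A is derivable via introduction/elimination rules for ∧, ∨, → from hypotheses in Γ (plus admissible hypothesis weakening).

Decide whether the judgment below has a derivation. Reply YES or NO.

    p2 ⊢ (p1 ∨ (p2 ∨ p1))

Derivation trace:
[∨I₂] p2 ⊢ (p1 ∨ (p2 ∨ p1))
  [∨I₁] p2 ⊢ (p2 ∨ p1)
    [Ax] p2 ⊢ p2

Result: YES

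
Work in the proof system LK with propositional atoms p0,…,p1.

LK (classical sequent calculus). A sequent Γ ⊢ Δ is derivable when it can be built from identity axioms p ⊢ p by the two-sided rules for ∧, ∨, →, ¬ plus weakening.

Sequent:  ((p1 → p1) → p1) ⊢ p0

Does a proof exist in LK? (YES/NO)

Truth-table refutation:
  v=00: Γ:[((p1 → p1) → p1)=F] Δ:[p0=F] refutes=False
  v=01: Γ:[((p1 → p1) → p1)=T] Δ:[p0=F] refutes=True  ← countermodel

Result: NO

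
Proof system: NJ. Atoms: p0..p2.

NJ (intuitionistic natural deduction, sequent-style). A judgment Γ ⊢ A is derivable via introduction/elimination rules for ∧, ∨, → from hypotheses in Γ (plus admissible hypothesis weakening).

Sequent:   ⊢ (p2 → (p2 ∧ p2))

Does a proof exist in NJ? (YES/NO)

Derivation (root first):
[→I]  ⊢ (p2 → (p2 ∧ p2))
  [∧I] p2 ⊢ (p2 ∧ p2)
    [Ax] p2 ⊢ p2
    [Ax] p2 ⊢ p2

Result: YES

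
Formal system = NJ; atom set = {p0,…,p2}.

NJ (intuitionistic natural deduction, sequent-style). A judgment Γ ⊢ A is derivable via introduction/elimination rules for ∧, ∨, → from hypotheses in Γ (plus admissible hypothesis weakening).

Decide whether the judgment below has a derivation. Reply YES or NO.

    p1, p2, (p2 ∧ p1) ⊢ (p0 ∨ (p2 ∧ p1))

Derivation (root first):
[∨I₂] p1, p2, (p2 ∧ p1) ⊢ (p0 ∨ (p2 ∧ p1))
  [∧I] p1, p2, (p2 ∧ p1) ⊢ (p2 ∧ p1)
    [Wk] p2, (p2 ∧ p1) ⊢ p2
      [Ax] p2 ⊢ p2
    [Ax] p1 ⊢ p1

Result: YES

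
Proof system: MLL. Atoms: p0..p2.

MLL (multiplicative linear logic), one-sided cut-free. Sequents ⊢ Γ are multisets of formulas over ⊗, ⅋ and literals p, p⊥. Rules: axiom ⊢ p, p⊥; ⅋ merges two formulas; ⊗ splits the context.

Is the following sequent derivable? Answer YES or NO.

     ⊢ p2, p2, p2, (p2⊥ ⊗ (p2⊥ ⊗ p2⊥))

Proof tree:
[⊗]  ⊢ p2, p2, p2, (p2⊥ ⊗ (p2⊥ ⊗ p2⊥))
  [Ax]  ⊢ p2, p2⊥
  [⊗]  ⊢ p2, p2, (p2⊥ ⊗ p2⊥)
    [Ax]  ⊢ p2, p2⊥
    [Ax]  ⊢ p2, p2⊥

Result: YES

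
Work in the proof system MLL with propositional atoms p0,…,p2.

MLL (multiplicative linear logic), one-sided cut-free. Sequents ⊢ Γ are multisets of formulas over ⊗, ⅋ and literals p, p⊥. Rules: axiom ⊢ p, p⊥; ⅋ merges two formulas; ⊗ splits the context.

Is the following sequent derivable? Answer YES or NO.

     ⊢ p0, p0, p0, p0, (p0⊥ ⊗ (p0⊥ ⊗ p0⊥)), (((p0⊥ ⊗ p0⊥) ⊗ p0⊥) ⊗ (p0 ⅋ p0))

Derivation trace:
[⊗]  ⊢ p0, p0, p0, p0, (p0⊥ ⊗ (p0⊥ ⊗ p0⊥)), (((p0⊥ ⊗ p0⊥) ⊗ p0⊥) ⊗ (p0 ⅋ p0))
  [⊗]  ⊢ p0, p0, p0, ((p0⊥ ⊗ p0⊥) ⊗ p0⊥)
    [⊗]  ⊢ p0, p0, (p0⊥ ⊗ p0⊥)
      [Ax]  ⊢ p0, p0⊥
      [Ax]  ⊢ p0, p0⊥
    [Ax]  ⊢ p0, p0⊥
  [⅋]  ⊢ p0, (p0⊥ ⊗ (p0⊥ ⊗ p0⊥)), (p0 ⅋ p0)
    [⊗]  ⊢ p0, p0, p0, (p0⊥ ⊗ (p0⊥ ⊗ p0⊥))
      [Ax]  ⊢ p0, p0⊥
      [⊗]  ⊢ p0, p0, (p0⊥ ⊗ p0⊥)
        [Ax]  ⊢ p0, p0⊥
        [Ax]  ⊢ p0, p0⊥

Result: YES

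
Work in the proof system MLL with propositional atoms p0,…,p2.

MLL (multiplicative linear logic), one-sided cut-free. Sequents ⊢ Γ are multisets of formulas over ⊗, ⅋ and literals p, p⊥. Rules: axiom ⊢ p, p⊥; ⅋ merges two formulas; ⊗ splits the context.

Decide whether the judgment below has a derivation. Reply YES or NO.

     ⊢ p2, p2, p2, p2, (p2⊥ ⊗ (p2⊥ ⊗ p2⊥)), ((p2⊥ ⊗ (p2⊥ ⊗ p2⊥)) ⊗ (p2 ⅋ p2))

Proof tree:
[⊗]  ⊢ p2, p2, p2, p2, (p2⊥ ⊗ (p2⊥ ⊗ p2⊥)), ((p2⊥ ⊗ (p2⊥ ⊗ p2⊥)) ⊗ (p2 ⅋ p2))
  [⊗]  ⊢ p2, p2, p2, (p2⊥ ⊗ (p2⊥ ⊗ p2⊥))
    [Ax]  ⊢ p2, p2⊥
    [⊗]  ⊢ p2, p2, (p2⊥ ⊗ p2⊥)
      [Ax]  ⊢ p2, p2⊥
      [Ax]  ⊢ p2, p2⊥
  [⅋]  ⊢ p2, (p2⊥ ⊗ (p2⊥ ⊗ p2⊥)), (p2 ⅋ p2)
    [⊗]  ⊢ p2, p2, p2, (p2⊥ ⊗ (p2⊥ ⊗ p2⊥))
      [Ax]  ⊢ p2, p2⊥
      [⊗]  ⊢ p2, p2, (p2⊥ ⊗ p2⊥)
        [Ax]  ⊢ p2, p2⊥
        [Ax]  ⊢ p2, p2⊥

Result: YES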